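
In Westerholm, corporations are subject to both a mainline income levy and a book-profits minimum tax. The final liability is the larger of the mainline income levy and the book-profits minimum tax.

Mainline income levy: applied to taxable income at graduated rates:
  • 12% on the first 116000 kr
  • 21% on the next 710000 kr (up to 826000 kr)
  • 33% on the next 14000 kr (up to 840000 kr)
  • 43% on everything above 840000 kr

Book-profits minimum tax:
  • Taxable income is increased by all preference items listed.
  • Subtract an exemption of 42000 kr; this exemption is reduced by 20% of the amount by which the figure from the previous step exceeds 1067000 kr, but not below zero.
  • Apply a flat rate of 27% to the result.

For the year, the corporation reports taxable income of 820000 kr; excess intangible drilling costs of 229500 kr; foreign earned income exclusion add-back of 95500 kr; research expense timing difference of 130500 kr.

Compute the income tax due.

344304 kr

Mainline income levy:
  116000 kr × 12% = 13920 kr
  704000 kr × 21% = 147840 kr
  → 161760 kr

Book-profits minimum tax:
  Adjusted income: 820000 kr + 229500 kr + 95500 kr + 130500 kr = 1275500 kr
  Exemption: 42000 kr − 20% × (1275500 kr − 1067000 kr) = 42000 kr − 41700 kr = 300 kr
  Base: 1275500 kr − 300 kr = 1275200 kr
  1275200 kr × 27% = 344304 kr

344304 kr > 161760 kr, so the book-profits minimum tax is the binding amount.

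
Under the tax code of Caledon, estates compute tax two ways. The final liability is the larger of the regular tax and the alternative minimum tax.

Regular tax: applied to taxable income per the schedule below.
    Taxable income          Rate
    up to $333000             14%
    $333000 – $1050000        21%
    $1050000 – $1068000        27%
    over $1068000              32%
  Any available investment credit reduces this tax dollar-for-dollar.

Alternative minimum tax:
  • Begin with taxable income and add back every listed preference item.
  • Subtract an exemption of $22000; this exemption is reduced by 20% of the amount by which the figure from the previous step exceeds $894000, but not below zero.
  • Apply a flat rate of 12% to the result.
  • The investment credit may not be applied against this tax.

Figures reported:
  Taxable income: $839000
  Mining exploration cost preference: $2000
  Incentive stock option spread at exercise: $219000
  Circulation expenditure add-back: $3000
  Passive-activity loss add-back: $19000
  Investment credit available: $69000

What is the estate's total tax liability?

$129840

Alternative minimum tax:
  Adjusted income: $839000 + $2000 + $219000 + $3000 + $19000 = $1082000
  Exemption: 20% × ($1082000 − $894000) = $37600 ≥ $22000, so the exemption is fully phased out
  Base: $1082000 − $0 = $1082000
  $1082000 × 12% = $129840

Regular tax:
  $333000 × 14% = $46620
  $506000 × 21% = $106260
  → $152880
  Less investment credit $69000 → $83880

$129840 > $83880, so the alternative minimum tax is the binding amount.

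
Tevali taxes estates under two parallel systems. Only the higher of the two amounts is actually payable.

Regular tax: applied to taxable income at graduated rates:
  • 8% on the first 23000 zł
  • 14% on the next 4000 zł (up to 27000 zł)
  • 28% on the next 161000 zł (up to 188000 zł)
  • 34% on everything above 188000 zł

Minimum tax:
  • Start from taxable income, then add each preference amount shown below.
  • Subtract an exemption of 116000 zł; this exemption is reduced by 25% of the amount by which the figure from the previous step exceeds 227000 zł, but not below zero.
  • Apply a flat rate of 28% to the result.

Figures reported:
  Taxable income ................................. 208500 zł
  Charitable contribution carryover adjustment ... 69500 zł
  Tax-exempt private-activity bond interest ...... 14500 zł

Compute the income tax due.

54450 zł

Minimum tax:
  Adjusted income: 208500 zł + 69500 zł + 14500 zł = 292500 zł
  Exemption: 116000 zł − 25% × (292500 zł − 227000 zł) = 116000 zł − 16375 zł = 99625 zł
  Base: 292500 zł − 99625 zł = 192875 zł
  192875 zł × 28% = 54005 zł

Regular tax:
  23000 zł × 8% = 1840 zł
  4000 zł × 14% = 560 zł
  161000 zł × 28% = 45080 zł
  20500 zł × 34% = 6970 zł
  → 54450 zł

54450 zł > 54005 zł, so the regular tax governs.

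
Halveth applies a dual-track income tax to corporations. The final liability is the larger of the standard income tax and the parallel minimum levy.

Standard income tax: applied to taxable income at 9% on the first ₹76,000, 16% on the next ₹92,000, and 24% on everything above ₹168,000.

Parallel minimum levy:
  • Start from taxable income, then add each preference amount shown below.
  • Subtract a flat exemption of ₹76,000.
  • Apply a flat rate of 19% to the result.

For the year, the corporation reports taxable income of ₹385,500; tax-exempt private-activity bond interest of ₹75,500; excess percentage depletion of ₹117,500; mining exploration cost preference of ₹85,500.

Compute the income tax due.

₹111,720

Standard income tax:
  ₹76,000 × 9% = ₹6,840
  ₹92,000 × 16% = ₹14,720
  ₹217,500 × 24% = ₹52,200
  → ₹73,760

Parallel minimum levy:
  Adjusted income: ₹385,500 + ₹75,500 + ₹117,500 + ₹85,500 = ₹664,000
  Less exemption ₹76,000 → base ₹588,000
  ₹588,000 × 19% = ₹111,720

₹111,720 > ₹73,760, so the parallel minimum levy is the binding amount.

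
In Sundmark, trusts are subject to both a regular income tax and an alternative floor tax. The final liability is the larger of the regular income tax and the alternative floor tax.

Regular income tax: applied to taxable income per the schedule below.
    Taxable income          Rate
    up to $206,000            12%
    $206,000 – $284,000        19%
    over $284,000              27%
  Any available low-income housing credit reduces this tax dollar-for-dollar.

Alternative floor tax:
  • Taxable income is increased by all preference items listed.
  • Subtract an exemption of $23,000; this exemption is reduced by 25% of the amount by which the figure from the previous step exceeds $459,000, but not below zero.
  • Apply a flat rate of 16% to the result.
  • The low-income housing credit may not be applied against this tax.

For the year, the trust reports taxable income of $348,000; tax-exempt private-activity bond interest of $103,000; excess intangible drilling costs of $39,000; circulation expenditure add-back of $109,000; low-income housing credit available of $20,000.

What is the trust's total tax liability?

$95,840

Regular income tax:
  $206,000 × 12% = $24,720
  $78,000 × 19% = $14,820
  $64,000 × 27% = $17,280
  → $56,820
  Less low-income housing credit $20,000 → $36,820

Alternative floor tax:
  Adjusted income: $348,000 + $103,000 + $39,000 + $109,000 = $599,000
  Exemption: 25% × ($599,000 − $459,000) = $35,000 ≥ $23,000, so the exemption is fully phased out
  Base: $599,000 − $0 = $599,000
  $599,000 × 16% = $95,840

$95,840 > $36,820, so the alternative floor tax is the binding amount.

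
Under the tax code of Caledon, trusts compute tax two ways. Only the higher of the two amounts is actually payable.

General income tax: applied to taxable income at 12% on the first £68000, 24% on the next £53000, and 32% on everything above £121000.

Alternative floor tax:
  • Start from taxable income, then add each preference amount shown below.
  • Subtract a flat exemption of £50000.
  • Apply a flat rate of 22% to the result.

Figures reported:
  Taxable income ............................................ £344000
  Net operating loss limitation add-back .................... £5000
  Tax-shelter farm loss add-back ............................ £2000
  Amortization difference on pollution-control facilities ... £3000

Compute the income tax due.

£92240

Alternative floor tax:
  Adjusted income: £344000 + £5000 + £2000 + £3000 = £354000
  Less exemption £50000 → base £304000
  £304000 × 22% = £66880

General income tax:
  £68000 × 12% = £8160
  £53000 × 24% = £12720
  £223000 × 32% = £71360
  → £92240

£92240 > £66880, so the general income tax governs.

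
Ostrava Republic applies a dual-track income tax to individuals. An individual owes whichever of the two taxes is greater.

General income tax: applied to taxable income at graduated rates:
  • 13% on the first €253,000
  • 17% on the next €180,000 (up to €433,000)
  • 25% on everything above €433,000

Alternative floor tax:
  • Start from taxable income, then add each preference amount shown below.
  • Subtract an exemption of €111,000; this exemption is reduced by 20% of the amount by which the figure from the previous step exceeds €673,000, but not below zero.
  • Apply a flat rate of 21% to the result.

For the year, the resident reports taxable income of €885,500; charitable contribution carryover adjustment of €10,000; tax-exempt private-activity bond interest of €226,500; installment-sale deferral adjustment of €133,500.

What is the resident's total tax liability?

General income tax:
  €253,000 × 13% = €32,890
  €180,000 × 17% = €30,600
  €452,500 × 25% = €113,125
  → €176,615

Alternative floor tax:
  Adjusted income: €885,500 + €10,000 + €226,500 + €133,500 = €1,255,500
  Exemption: 20% × (€1,255,500 − €673,000) = €116,500 ≥ €111,000, so the exemption is fully phased out
  Base: €1,255,500 − €0 = €1,255,500
  €1,255,500 × 21% = €263,655

€263,655 > €176,615, so the alternative floor tax is the binding amount.

€263,655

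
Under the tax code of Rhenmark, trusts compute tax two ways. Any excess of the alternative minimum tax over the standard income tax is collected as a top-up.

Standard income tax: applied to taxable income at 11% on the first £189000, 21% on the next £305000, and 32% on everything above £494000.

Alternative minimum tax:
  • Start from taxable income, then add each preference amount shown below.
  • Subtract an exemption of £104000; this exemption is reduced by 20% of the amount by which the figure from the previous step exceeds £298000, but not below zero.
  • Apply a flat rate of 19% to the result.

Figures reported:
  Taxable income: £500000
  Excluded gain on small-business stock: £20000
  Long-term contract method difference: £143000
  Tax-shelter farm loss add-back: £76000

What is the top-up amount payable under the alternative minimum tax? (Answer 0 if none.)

Standard income tax:
  £189000 × 11% = £20790
  £305000 × 21% = £64050
  £6000 × 32% = £1920
  → £86760

Alternative minimum tax:
  Adjusted income: £500000 + £20000 + £143000 + £76000 = £739000
  Exemption: £104000 − 20% × (£739000 − £298000) = £104000 − £88200 = £15800
  Base: £739000 − £15800 = £723200
  £723200 × 19% = £137408

Excess of alternative minimum tax over standard income tax: £137408 − £86760 = £50648.

£50648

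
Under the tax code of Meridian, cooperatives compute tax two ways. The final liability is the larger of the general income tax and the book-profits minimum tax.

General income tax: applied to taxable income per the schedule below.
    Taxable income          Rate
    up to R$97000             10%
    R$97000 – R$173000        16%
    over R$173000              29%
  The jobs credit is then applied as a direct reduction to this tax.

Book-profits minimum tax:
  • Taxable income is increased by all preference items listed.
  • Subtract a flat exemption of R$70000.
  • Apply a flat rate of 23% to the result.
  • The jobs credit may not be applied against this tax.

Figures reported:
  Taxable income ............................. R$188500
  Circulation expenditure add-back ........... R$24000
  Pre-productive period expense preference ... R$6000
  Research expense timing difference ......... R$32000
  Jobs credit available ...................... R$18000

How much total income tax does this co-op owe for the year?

General income tax:
  R$97000 × 10% = R$9700
  R$76000 × 16% = R$12160
  R$15500 × 29% = R$4495
  → R$26355
  Less jobs credit R$18000 → R$8355

Book-profits minimum tax:
  Adjusted income: R$188500 + R$24000 + R$6000 + R$32000 = R$250500
  Less exemption R$70000 → base R$180500
  R$180500 × 23% = R$41515

R$41515 > R$8355, so the book-profits minimum tax is the binding amount.

R$41515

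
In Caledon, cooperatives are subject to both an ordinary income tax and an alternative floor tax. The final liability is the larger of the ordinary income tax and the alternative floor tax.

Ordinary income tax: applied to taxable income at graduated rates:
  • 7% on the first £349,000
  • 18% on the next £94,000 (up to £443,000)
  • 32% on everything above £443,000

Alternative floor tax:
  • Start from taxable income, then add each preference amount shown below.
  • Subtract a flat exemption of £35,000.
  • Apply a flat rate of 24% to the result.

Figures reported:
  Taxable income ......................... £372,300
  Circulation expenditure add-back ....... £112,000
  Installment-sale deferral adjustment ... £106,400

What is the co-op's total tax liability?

Alternative floor tax:
  Adjusted income: £372,300 + £112,000 + £106,400 = £590,700
  Less exemption £35,000 → base £555,700
  £555,700 × 24% = £133,368

Ordinary income tax:
  £349,000 × 7% = £24,430
  £23,300 × 18% = £4,194
  → £28,624

£133,368 > £28,624, so the alternative floor tax is the binding amount.

£133,368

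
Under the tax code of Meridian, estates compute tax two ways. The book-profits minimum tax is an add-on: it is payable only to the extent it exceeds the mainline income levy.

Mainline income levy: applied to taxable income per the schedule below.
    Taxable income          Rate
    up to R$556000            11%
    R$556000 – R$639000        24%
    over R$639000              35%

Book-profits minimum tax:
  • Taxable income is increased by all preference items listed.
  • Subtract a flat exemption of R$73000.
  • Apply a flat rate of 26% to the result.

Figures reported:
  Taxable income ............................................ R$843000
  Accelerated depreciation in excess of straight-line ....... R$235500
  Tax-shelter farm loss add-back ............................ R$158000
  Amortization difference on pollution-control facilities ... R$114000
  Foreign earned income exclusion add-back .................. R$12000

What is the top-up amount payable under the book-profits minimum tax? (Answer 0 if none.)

R$182790

Book-profits minimum tax:
  Adjusted income: R$843000 + R$235500 + R$158000 + R$114000 + R$12000 = R$1362500
  Less exemption R$73000 → base R$1289500
  R$1289500 × 26% = R$335270

Mainline income levy:
  R$556000 × 11% = R$61160
  R$83000 × 24% = R$19920
  R$204000 × 35% = R$71400
  → R$152480

Excess of book-profits minimum tax over mainline income levy: R$335270 − R$152480 = R$182790.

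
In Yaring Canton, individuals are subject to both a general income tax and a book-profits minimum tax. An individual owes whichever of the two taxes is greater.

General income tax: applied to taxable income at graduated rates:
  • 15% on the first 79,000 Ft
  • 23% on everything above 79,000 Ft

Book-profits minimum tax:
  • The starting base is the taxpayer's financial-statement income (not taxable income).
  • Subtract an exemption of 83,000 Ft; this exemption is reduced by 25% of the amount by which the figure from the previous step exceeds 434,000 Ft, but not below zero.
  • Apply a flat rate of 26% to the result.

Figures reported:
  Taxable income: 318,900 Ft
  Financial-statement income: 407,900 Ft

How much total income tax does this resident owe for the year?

84,474 Ft

Book-profits minimum tax:
  Base (financial-statement income): 407,900 Ft
  Exemption: 407,900 Ft ≤ 434,000 Ft, so full 83,000 Ft applies
  Base: 407,900 Ft − 83,000 Ft = 324,900 Ft
  324,900 Ft × 26% = 84,474 Ft

General income tax:
  79,000 Ft × 15% = 11,850 Ft
  239,900 Ft × 23% = 55,177 Ft
  → 67,027 Ft

84,474 Ft > 67,027 Ft, so the book-profits minimum tax is the binding amount.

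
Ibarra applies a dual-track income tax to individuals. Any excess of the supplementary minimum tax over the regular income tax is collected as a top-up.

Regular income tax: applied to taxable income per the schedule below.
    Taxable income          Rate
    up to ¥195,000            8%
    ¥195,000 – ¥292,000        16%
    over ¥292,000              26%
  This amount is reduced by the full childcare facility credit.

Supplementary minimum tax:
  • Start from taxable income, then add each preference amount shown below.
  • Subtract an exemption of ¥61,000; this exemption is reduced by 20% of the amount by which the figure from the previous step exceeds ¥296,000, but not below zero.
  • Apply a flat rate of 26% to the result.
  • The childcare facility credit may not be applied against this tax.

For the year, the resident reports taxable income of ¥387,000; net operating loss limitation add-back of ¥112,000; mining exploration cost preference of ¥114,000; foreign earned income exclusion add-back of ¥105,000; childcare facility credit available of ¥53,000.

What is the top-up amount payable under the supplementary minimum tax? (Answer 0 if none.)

¥183,860

Regular income tax:
  ¥195,000 × 8% = ¥15,600
  ¥97,000 × 16% = ¥15,520
  ¥95,000 × 26% = ¥24,700
  → ¥55,820
  Less childcare facility credit ¥53,000 → ¥2,820

Supplementary minimum tax:
  Adjusted income: ¥387,000 + ¥112,000 + ¥114,000 + ¥105,000 = ¥718,000
  Exemption: 20% × (¥718,000 − ¥296,000) = ¥84,400 ≥ ¥61,000, so the exemption is fully phased out
  Base: ¥718,000 − ¥0 = ¥718,000
  ¥718,000 × 26% = ¥186,680

Excess of supplementary minimum tax over regular income tax: ¥186,680 − ¥2,820 = ¥183,860.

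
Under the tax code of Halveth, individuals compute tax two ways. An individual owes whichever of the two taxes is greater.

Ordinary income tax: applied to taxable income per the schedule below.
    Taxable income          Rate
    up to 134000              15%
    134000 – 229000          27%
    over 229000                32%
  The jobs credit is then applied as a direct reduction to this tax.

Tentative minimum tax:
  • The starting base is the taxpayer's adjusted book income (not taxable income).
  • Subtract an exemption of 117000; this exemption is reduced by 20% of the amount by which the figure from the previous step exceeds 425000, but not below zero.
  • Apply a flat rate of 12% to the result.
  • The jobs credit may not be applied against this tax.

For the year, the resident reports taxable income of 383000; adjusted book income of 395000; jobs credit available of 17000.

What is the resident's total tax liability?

Ordinary income tax:
  134000 × 15% = 20100
  95000 × 27% = 25650
  154000 × 32% = 49280
  → 95030
  Less jobs credit 17000 → 78030

Tentative minimum tax:
  Base (adjusted book income): 395000
  Exemption: 395000 ≤ 425000, so full 117000 applies
  Base: 395000 − 117000 = 278000
  278000 × 12% = 33360

78030 > 33360, so the ordinary income tax governs.

78030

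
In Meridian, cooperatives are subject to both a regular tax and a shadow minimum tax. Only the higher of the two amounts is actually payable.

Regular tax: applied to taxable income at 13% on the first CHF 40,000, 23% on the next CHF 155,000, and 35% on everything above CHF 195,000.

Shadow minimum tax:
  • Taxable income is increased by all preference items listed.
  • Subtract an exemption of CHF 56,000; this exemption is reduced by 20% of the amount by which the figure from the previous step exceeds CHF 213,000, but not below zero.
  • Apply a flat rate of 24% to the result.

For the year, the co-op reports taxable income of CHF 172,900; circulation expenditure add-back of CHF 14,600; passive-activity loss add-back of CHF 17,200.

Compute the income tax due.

Regular tax:
  CHF 40,000 × 13% = CHF 5,200
  CHF 132,900 × 23% = CHF 30,567
  → CHF 35,767

Shadow minimum tax:
  Adjusted income: CHF 172,900 + CHF 14,600 + CHF 17,200 = CHF 204,700
  Exemption: CHF 204,700 ≤ CHF 213,000, so full CHF 56,000 applies
  Base: CHF 204,700 − CHF 56,000 = CHF 148,700
  CHF 148,700 × 24% = CHF 35,688

CHF 35,767 > CHF 35,688, so the regular tax governs.

CHF 35,767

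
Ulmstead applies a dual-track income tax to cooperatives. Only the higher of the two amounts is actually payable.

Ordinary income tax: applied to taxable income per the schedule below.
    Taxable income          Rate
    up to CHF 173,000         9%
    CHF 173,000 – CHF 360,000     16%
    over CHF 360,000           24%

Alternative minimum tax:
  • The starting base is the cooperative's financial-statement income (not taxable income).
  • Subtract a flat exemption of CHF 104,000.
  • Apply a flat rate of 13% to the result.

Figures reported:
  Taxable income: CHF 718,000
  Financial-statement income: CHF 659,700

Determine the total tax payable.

CHF 131,410

Ordinary income tax:
  CHF 173,000 × 9% = CHF 15,570
  CHF 187,000 × 16% = CHF 29,920
  CHF 358,000 × 24% = CHF 85,920
  → CHF 131,410

Alternative minimum tax:
  Base (financial-statement income): CHF 659,700
  Less exemption CHF 104,000 → base CHF 555,700
  CHF 555,700 × 13% = CHF 72,241

CHF 131,410 > CHF 72,241, so the ordinary income tax governs.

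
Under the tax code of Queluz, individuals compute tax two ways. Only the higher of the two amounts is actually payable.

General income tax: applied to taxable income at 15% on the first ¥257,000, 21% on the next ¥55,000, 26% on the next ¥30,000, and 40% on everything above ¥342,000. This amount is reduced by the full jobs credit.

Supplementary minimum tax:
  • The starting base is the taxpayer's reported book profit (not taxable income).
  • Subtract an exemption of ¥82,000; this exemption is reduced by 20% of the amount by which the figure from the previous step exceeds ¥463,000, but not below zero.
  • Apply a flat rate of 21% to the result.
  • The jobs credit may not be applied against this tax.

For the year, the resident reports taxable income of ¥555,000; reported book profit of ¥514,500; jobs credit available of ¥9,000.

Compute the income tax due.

¥134,100

General income tax:
  ¥257,000 × 15% = ¥38,550
  ¥55,000 × 21% = ¥11,550
  ¥30,000 × 26% = ¥7,800
  ¥213,000 × 40% = ¥85,200
  → ¥143,100
  Less jobs credit ¥9,000 → ¥134,100

Supplementary minimum tax:
  Base (reported book profit): ¥514,500
  Exemption: ¥82,000 − 20% × (¥514,500 − ¥463,000) = ¥82,000 − ¥10,300 = ¥71,700
  Base: ¥514,500 − ¥71,700 = ¥442,800
  ¥442,800 × 21% = ¥92,988

¥134,100 > ¥92,988, so the general income tax governs.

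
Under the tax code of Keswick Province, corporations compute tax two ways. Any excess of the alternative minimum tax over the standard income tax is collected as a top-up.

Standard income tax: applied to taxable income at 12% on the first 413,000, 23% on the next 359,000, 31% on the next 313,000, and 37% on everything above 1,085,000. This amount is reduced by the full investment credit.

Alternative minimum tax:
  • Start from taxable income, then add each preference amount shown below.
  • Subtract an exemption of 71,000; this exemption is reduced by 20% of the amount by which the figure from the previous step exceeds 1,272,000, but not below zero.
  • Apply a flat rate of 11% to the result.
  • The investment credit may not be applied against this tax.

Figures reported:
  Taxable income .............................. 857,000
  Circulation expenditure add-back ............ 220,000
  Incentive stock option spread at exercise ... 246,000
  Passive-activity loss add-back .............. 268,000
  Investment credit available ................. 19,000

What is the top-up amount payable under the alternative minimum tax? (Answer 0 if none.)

34,738

Alternative minimum tax:
  Adjusted income: 857,000 + 220,000 + 246,000 + 268,000 = 1,591,000
  Exemption: 71,000 − 20% × (1,591,000 − 1,272,000) = 71,000 − 63,800 = 7,200
  Base: 1,591,000 − 7,200 = 1,583,800
  1,583,800 × 11% = 174,218

Standard income tax:
  413,000 × 12% = 49,560
  359,000 × 23% = 82,570
  85,000 × 31% = 26,350
  → 158,480
  Less investment credit 19,000 → 139,480

Excess of alternative minimum tax over standard income tax: 174,218 − 139,480 = 34,738.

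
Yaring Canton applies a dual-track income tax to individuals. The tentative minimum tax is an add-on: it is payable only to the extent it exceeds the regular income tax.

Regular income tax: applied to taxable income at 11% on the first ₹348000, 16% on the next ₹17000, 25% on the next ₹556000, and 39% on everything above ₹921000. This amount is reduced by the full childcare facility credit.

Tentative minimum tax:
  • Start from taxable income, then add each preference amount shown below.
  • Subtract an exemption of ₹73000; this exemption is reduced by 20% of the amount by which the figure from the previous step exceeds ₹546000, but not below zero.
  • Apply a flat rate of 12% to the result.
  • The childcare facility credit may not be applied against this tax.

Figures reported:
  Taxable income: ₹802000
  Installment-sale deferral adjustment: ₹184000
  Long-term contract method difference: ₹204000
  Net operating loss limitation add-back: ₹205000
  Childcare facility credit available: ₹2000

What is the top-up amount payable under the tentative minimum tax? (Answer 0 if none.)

Tentative minimum tax:
  Adjusted income: ₹802000 + ₹184000 + ₹204000 + ₹205000 = ₹1395000
  Exemption: 20% × (₹1395000 − ₹546000) = ₹169800 ≥ ₹73000, so the exemption is fully phased out
  Base: ₹1395000 − ₹0 = ₹1395000
  ₹1395000 × 12% = ₹167400

Regular income tax:
  ₹348000 × 11% = ₹38280
  ₹17000 × 16% = ₹2720
  ₹437000 × 25% = ₹109250
  → ₹150250
  Less childcare facility credit ₹2000 → ₹148250

Excess of tentative minimum tax over regular income tax: ₹167400 − ₹148250 = ₹19150.

₹19150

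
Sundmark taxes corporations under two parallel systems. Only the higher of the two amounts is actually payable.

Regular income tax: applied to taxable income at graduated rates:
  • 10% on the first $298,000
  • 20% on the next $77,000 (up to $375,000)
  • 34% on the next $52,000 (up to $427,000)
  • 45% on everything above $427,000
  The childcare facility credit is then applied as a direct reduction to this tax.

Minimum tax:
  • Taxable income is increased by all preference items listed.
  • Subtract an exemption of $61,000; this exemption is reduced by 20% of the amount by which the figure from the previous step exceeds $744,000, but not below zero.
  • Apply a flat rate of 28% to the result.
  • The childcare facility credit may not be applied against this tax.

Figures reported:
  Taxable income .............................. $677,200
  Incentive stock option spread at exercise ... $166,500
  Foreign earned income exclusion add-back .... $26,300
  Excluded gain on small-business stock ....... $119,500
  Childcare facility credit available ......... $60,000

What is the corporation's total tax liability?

Minimum tax:
  Adjusted income: $677,200 + $166,500 + $26,300 + $119,500 = $989,500
  Exemption: $61,000 − 20% × ($989,500 − $744,000) = $61,000 − $49,100 = $11,900
  Base: $989,500 − $11,900 = $977,600
  $977,600 × 28% = $273,728

Regular income tax:
  $298,000 × 10% = $29,800
  $77,000 × 20% = $15,400
  $52,000 × 34% = $17,680
  $250,200 × 45% = $112,590
  → $175,470
  Less childcare facility credit $60,000 → $115,470

$273,728 > $115,470, so the minimum tax is the binding amount.

$273,728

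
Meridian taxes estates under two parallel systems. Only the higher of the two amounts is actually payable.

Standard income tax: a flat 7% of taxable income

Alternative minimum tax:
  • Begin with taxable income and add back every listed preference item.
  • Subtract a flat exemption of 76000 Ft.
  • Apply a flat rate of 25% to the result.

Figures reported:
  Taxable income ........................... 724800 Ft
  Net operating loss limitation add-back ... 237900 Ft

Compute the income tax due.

Alternative minimum tax:
  Adjusted income: 724800 Ft + 237900 Ft = 962700 Ft
  Less exemption 76000 Ft → base 886700 Ft
  886700 Ft × 25% = 221675 Ft

Standard income tax:
  724800 Ft × 7% = 50736 Ft

221675 Ft > 50736 Ft, so the alternative minimum tax is the binding amount.

221675 Ft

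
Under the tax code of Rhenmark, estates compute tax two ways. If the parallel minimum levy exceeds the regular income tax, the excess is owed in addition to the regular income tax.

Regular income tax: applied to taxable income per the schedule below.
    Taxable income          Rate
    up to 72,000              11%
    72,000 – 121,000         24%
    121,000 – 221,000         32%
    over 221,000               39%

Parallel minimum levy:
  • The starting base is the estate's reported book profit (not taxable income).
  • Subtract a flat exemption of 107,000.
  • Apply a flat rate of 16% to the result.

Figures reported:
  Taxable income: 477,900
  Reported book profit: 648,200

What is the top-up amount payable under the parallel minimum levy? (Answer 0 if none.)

Regular income tax:
  72,000 × 11% = 7,920
  49,000 × 24% = 11,760
  100,000 × 32% = 32,000
  256,900 × 39% = 100,191
  → 151,871

Parallel minimum levy:
  Base (reported book profit): 648,200
  Less exemption 107,000 → base 541,200
  541,200 × 16% = 86,592

86,592 ≤ 151,871, so no add-on is due.

0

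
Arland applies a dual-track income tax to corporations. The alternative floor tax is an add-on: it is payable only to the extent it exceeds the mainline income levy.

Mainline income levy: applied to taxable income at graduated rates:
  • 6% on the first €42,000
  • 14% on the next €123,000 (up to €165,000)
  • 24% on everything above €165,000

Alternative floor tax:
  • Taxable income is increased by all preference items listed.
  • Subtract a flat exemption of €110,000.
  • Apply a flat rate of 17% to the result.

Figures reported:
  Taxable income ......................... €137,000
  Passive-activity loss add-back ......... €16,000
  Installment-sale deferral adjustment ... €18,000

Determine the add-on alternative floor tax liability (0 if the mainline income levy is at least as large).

Alternative floor tax:
  Adjusted income: €137,000 + €16,000 + €18,000 = €171,000
  Less exemption €110,000 → base €61,000
  €61,000 × 17% = €10,370

Mainline income levy:
  €42,000 × 6% = €2,520
  €95,000 × 14% = €13,300
  → €15,820

€10,370 ≤ €15,820, so no add-on is due.

€0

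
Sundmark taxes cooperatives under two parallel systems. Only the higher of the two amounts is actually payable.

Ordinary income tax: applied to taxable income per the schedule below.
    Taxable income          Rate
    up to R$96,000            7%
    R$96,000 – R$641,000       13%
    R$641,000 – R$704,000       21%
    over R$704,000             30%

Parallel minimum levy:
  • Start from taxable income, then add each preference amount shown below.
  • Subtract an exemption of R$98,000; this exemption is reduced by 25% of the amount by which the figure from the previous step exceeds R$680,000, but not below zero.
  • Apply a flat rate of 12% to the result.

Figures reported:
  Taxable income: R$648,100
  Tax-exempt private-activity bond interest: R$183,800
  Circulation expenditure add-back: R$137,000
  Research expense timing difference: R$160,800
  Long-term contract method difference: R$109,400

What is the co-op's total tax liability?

R$148,692

Parallel minimum levy:
  Adjusted income: R$648,100 + R$183,800 + R$137,000 + R$160,800 + R$109,400 = R$1,239,100
  Exemption: 25% × (R$1,239,100 − R$680,000) = R$139,775 ≥ R$98,000, so the exemption is fully phased out
  Base: R$1,239,100 − R$0 = R$1,239,100
  R$1,239,100 × 12% = R$148,692

Ordinary income tax:
  R$96,000 × 7% = R$6,720
  R$545,000 × 13% = R$70,850
  R$7,100 × 21% = R$1,491
  → R$79,061

R$148,692 > R$79,061, so the parallel minimum levy is the binding amount.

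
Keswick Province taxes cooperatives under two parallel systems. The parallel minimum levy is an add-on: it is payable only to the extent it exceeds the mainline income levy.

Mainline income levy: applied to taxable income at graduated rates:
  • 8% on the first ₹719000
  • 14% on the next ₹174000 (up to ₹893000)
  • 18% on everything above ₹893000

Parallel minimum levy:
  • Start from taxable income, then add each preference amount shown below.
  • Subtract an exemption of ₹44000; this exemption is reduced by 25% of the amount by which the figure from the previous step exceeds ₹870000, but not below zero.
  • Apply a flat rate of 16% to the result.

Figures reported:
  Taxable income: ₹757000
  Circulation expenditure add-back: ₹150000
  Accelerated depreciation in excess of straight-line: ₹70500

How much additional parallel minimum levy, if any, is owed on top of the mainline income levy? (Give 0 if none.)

₹90820

Mainline income levy:
  ₹719000 × 8% = ₹57520
  ₹38000 × 14% = ₹5320
  → ₹62840

Parallel minimum levy:
  Adjusted income: ₹757000 + ₹150000 + ₹70500 = ₹977500
  Exemption: ₹44000 − 25% × (₹977500 − ₹870000) = ₹44000 − ₹26875 = ₹17125
  Base: ₹977500 − ₹17125 = ₹960375
  ₹960375 × 16% = ₹153660

Excess of parallel minimum levy over mainline income levy: ₹153660 − ₹62840 = ₹90820.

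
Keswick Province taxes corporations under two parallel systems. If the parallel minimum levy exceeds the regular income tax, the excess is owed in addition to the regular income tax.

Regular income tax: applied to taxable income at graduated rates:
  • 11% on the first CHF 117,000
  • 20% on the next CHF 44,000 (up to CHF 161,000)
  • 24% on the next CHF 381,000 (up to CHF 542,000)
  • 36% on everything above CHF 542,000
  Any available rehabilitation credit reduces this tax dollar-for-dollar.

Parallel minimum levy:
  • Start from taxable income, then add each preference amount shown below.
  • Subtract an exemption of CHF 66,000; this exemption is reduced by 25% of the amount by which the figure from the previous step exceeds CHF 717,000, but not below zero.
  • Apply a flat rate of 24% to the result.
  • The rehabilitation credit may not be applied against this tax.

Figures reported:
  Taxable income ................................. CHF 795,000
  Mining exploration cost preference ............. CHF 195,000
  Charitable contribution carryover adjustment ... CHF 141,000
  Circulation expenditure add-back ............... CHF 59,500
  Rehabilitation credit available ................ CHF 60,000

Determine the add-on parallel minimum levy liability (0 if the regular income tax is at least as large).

CHF 141,530

Regular income tax:
  CHF 117,000 × 11% = CHF 12,870
  CHF 44,000 × 20% = CHF 8,800
  CHF 381,000 × 24% = CHF 91,440
  CHF 253,000 × 36% = CHF 91,080
  → CHF 204,190
  Less rehabilitation credit CHF 60,000 → CHF 144,190

Parallel minimum levy:
  Adjusted income: CHF 795,000 + CHF 195,000 + CHF 141,000 + CHF 59,500 = CHF 1,190,500
  Exemption: 25% × (CHF 1,190,500 − CHF 717,000) = CHF 118,375 ≥ CHF 66,000, so the exemption is fully phased out
  Base: CHF 1,190,500 − CHF 0 = CHF 1,190,500
  CHF 1,190,500 × 24% = CHF 285,720

Excess of parallel minimum levy over regular income tax: CHF 285,720 − CHF 144,190 = CHF 141,530.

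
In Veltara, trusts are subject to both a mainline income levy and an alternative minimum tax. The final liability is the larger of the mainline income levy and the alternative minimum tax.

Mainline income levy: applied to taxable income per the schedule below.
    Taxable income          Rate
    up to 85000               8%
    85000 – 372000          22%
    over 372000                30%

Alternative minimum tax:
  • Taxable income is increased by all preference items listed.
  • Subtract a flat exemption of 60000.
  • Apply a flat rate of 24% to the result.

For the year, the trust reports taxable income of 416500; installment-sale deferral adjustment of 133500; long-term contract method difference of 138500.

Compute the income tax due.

Mainline income levy:
  85000 × 8% = 6800
  287000 × 22% = 63140
  44500 × 30% = 13350
  → 83290

Alternative minimum tax:
  Adjusted income: 416500 + 133500 + 138500 = 688500
  Less exemption 60000 → base 628500
  628500 × 24% = 150840

150840 > 83290, so the alternative minimum tax is the binding amount.

150840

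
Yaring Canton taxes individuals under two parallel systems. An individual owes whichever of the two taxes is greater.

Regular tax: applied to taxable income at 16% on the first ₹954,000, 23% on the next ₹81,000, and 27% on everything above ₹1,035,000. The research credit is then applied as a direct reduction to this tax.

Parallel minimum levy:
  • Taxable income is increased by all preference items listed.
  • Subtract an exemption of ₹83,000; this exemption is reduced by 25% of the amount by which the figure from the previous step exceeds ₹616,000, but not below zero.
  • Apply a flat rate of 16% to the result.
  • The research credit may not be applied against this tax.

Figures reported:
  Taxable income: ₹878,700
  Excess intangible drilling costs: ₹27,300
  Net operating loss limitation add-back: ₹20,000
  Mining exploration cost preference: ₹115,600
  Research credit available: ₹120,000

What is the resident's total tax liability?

Parallel minimum levy:
  Adjusted income: ₹878,700 + ₹27,300 + ₹20,000 + ₹115,600 = ₹1,041,600
  Exemption: 25% × (₹1,041,600 − ₹616,000) = ₹106,400 ≥ ₹83,000, so the exemption is fully phased out
  Base: ₹1,041,600 − ₹0 = ₹1,041,600
  ₹1,041,600 × 16% = ₹166,656

Regular tax:
  ₹878,700 × 16% = ₹140,592
  Less research credit ₹120,000 → ₹20,592

₹166,656 > ₹20,592, so the parallel minimum levy is the binding amount.

₹166,656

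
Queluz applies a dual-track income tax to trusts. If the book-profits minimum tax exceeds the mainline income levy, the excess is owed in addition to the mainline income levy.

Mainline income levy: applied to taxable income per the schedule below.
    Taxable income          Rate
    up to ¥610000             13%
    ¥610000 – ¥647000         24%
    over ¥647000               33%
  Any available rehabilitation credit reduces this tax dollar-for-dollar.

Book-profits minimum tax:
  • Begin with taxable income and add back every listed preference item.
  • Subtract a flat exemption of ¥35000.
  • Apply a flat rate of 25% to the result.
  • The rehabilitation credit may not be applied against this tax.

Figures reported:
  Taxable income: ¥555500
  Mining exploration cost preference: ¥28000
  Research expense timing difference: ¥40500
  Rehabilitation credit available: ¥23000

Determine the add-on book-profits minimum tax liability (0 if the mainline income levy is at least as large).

¥98035

Mainline income levy:
  ¥555500 × 13% = ¥72215
  Less rehabilitation credit ¥23000 → ¥49215

Book-profits minimum tax:
  Adjusted income: ¥555500 + ¥28000 + ¥40500 = ¥624000
  Less exemption ¥35000 → base ¥589000
  ¥589000 × 25% = ¥147250

Excess of book-profits minimum tax over mainline income levy: ¥147250 − ¥49215 = ¥98035.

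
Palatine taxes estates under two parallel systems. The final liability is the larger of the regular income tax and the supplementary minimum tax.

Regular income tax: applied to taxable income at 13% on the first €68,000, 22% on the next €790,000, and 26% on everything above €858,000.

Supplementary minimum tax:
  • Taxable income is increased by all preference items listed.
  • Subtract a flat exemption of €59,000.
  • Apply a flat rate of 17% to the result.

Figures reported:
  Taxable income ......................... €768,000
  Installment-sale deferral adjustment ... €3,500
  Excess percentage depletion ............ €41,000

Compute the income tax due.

€162,840

Supplementary minimum tax:
  Adjusted income: €768,000 + €3,500 + €41,000 = €812,500
  Less exemption €59,000 → base €753,500
  €753,500 × 17% = €128,095

Regular income tax:
  €68,000 × 13% = €8,840
  €700,000 × 22% = €154,000
  → €162,840

€162,840 > €128,095, so the regular income tax governs.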